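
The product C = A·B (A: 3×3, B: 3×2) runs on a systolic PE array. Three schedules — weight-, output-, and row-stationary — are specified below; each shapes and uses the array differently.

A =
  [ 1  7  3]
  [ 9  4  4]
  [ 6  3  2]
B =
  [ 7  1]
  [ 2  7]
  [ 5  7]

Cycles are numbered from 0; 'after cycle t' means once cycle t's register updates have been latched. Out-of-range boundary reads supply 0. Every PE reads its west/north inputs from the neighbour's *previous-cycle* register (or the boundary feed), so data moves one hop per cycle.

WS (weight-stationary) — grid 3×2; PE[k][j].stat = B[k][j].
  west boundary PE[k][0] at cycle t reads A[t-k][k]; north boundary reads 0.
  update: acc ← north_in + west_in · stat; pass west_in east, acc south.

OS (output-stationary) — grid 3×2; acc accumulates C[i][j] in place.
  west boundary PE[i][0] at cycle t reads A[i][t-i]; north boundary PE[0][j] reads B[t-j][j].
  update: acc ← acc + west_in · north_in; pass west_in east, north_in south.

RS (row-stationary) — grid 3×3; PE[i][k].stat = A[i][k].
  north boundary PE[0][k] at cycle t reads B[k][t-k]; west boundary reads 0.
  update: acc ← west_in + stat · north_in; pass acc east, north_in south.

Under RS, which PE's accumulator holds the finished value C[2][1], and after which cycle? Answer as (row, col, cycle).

(row, col, cycle) = (2, 2, 5)

RS — PE[2][2] is where C[2][1] collects:
  c0 r2c2: 0 / 0 / 0
  c1 r2c2: 0 / 0 / 0
  c2 r2c2: 0 / 0 / 0
  c3 r2c2: 0 / 0 / 0
  c4 r2c2: 58 / 58 / 5
  c5 r2c2: 41 / 41 / 7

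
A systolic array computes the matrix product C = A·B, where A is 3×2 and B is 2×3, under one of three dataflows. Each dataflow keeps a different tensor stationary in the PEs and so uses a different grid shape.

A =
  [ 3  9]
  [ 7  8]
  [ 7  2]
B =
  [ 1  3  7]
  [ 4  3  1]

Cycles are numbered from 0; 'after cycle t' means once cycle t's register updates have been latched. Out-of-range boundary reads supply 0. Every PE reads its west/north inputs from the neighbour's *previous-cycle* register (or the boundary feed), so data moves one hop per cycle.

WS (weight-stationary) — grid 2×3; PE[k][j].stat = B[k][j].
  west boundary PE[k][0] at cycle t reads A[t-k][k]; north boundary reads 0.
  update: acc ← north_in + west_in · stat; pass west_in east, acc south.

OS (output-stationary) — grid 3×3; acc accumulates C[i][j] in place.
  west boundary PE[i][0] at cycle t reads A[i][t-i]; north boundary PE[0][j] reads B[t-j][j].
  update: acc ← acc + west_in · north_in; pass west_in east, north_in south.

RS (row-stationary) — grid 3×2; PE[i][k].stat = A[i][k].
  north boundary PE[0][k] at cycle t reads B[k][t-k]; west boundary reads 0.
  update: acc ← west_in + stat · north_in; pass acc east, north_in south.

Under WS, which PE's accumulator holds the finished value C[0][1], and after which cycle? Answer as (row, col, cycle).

Under WS, C[0][1] lands at PE[1][1]:
  cycle 0: PE[1][1] → acc 0, east 0, south 0
  cycle 1: PE[1][1] → acc 0, east 0, south 0
  cycle 2: PE[1][1] → acc 36, east 9, south 36

(row, col, cycle) = (1, 1, 2)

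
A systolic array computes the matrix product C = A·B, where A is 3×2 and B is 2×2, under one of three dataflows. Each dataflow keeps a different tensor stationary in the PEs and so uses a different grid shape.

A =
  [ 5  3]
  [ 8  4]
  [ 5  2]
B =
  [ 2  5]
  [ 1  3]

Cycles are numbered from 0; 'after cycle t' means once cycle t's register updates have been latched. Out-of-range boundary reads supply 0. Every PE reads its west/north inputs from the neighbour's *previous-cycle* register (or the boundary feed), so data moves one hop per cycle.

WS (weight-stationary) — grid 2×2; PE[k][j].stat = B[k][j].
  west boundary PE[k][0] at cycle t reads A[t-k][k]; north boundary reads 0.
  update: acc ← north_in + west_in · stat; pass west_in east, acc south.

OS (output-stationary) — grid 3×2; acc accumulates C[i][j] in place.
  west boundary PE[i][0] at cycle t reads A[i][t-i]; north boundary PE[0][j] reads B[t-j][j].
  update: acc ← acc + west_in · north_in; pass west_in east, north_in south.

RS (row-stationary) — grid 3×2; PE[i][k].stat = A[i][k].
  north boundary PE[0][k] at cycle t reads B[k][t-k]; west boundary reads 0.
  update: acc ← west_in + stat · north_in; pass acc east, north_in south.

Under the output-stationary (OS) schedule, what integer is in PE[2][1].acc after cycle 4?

Tracing OS — 3×2 array, target PE[2][1]:
  [0] (1,1) acc=0 (h:0 v:0)
  [0] (2,0) acc=0 (h:0 v:0)
  [0] (2,1) acc=0 (h:0 v:0)
  [1] (1,1) acc=0 (h:0 v:0)
  [1] (2,0) acc=0 (h:0 v:0)
  [1] (2,1) acc=0 (h:0 v:0)
  [2] (1,1) acc=40 (h:8 v:5)
  [2] (2,0) acc=10 (h:5 v:2)
  [2] (2,1) acc=0 (h:0 v:0)
  [3] (1,1) acc=52 (h:4 v:3)
  [3] (2,0) acc=12 (h:2 v:1)
  [3] (2,1) acc=25 (h:5 v:5)
  [4] (1,1) acc=52 (h:0 v:0)
  [4] (2,0) acc=12 (h:0 v:0)
  [4] (2,1) acc=31 (h:2 v:3)

PE[2][1].acc = 31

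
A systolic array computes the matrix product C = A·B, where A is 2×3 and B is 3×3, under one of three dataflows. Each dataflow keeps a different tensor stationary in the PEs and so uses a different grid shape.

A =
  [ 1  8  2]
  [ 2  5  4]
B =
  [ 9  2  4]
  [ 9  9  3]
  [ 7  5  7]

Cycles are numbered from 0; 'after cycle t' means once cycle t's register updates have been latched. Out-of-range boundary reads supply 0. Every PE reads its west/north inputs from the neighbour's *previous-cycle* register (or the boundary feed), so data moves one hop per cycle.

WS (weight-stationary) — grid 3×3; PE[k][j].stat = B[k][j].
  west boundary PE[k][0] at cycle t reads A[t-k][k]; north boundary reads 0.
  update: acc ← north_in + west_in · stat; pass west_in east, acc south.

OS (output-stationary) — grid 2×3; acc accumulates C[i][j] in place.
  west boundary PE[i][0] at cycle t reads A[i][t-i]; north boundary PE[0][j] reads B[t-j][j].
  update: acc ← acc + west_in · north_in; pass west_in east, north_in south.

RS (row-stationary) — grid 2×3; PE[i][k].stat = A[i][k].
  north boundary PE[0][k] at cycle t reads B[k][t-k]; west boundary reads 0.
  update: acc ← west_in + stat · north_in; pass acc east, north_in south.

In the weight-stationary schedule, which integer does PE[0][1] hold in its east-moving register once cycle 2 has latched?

register = 2

WS 3×3: PE[0][1] cycle-by-cycle (with neighbour feeds):
  step 0 · PE0,0: acc=9; fwd→1 fwd↓9
  step 0 · PE0,1: acc=0; fwd→0 fwd↓0
  step 1 · PE0,0: acc=18; fwd→2 fwd↓18
  step 1 · PE0,1: acc=2; fwd→1 fwd↓2
  step 2 · PE0,0: acc=0; fwd→0 fwd↓0
  step 2 · PE0,1: acc=4; fwd→2 fwd↓4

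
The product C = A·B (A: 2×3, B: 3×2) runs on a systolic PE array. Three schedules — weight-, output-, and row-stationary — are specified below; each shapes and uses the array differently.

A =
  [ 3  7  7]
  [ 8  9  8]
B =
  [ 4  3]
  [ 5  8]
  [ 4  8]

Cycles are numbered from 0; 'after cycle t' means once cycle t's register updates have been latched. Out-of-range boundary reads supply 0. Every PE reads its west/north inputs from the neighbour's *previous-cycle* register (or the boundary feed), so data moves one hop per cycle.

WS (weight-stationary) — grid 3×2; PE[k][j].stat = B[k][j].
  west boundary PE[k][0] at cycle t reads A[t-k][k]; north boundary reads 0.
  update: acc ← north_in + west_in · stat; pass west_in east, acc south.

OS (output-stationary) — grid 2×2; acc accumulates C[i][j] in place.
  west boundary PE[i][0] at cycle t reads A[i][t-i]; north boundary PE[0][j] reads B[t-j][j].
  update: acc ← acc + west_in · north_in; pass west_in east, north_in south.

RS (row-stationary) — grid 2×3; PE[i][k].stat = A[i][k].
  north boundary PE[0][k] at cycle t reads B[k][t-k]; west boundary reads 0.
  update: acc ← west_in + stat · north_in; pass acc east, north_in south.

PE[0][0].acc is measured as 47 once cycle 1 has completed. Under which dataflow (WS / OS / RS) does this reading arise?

dataflow = OS

— WS: 3×2; PE[0][0] trace:
  c0 r0c0: 12 / 3 / 12
  c1 r0c0: 32 / 8 / 32
— OS: 2×2; PE[0][0] trace:
  c0 r0c0: 12 / 3 / 4
  c1 r0c0: 47 / 7 / 5
— RS: 2×3; PE[0][0] trace:
  c0 r0c0: 12 / 12 / 4
  c1 r0c0: 9 / 9 / 3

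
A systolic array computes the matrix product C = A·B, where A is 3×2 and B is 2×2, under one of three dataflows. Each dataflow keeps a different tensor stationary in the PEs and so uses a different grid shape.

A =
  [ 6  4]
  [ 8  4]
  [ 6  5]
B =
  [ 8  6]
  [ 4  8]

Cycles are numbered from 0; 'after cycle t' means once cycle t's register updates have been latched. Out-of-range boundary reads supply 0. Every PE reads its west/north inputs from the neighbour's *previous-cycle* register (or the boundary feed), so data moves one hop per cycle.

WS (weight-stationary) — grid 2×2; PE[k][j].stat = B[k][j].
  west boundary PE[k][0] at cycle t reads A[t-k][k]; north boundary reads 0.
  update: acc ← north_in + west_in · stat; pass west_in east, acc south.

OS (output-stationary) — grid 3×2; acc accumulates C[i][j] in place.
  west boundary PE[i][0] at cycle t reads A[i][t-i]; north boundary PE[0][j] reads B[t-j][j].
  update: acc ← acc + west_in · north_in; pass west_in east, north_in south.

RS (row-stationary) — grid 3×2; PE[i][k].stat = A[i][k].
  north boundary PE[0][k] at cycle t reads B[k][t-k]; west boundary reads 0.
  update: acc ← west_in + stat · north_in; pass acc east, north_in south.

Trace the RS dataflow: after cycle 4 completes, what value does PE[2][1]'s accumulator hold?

Tracing RS — 3×2 array, target PE[2][1]:
  [0] (1,1) acc=0 (h:0 v:0)
  [0] (2,0) acc=0 (h:0 v:0)
  [0] (2,1) acc=0 (h:0 v:0)
  [1] (1,1) acc=0 (h:0 v:0)
  [1] (2,0) acc=0 (h:0 v:0)
  [1] (2,1) acc=0 (h:0 v:0)
  [2] (1,1) acc=80 (h:80 v:4)
  [2] (2,0) acc=48 (h:48 v:8)
  [2] (2,1) acc=0 (h:0 v:0)
  [3] (1,1) acc=80 (h:80 v:8)
  [3] (2,0) acc=36 (h:36 v:6)
  [3] (2,1) acc=68 (h:68 v:4)
  [4] (1,1) acc=0 (h:0 v:0)
  [4] (2,0) acc=0 (h:0 v:0)
  [4] (2,1) acc=76 (h:76 v:8)

PE[2][1].acc = 76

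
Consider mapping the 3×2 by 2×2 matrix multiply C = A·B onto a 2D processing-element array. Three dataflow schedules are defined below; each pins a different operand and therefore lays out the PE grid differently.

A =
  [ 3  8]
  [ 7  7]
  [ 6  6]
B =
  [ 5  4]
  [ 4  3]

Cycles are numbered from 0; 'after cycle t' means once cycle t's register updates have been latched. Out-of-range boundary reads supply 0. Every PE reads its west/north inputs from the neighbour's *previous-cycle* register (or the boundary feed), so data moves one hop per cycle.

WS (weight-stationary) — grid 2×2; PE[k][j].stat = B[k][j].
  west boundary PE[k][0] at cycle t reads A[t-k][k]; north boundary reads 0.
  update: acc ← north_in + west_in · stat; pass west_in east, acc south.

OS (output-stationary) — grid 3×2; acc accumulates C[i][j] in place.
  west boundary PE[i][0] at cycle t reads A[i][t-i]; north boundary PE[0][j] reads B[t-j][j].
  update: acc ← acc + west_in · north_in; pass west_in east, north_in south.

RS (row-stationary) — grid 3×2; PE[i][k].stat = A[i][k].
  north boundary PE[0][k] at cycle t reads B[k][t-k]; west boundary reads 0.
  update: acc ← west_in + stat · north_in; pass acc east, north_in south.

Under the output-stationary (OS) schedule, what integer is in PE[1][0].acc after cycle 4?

OS 3×2: PE[1][0] cycle-by-cycle (with neighbour feeds):
  after 0 — PE[0][0] acc=15, pass-E 3, pass-S 5
  after 0 — PE[1][0] acc=0, pass-E 0, pass-S 0
  after 1 — PE[0][0] acc=47, pass-E 8, pass-S 4
  after 1 — PE[1][0] acc=35, pass-E 7, pass-S 5
  after 2 — PE[0][0] acc=47, pass-E 0, pass-S 0
  after 2 — PE[1][0] acc=63, pass-E 7, pass-S 4
  after 3 — PE[0][0] acc=47, pass-E 0, pass-S 0
  after 3 — PE[1][0] acc=63, pass-E 0, pass-S 0
  after 4 — PE[0][0] acc=47, pass-E 0, pass-S 0
  after 4 — PE[1][0] acc=63, pass-E 0, pass-S 0

PE[1][0].acc = 63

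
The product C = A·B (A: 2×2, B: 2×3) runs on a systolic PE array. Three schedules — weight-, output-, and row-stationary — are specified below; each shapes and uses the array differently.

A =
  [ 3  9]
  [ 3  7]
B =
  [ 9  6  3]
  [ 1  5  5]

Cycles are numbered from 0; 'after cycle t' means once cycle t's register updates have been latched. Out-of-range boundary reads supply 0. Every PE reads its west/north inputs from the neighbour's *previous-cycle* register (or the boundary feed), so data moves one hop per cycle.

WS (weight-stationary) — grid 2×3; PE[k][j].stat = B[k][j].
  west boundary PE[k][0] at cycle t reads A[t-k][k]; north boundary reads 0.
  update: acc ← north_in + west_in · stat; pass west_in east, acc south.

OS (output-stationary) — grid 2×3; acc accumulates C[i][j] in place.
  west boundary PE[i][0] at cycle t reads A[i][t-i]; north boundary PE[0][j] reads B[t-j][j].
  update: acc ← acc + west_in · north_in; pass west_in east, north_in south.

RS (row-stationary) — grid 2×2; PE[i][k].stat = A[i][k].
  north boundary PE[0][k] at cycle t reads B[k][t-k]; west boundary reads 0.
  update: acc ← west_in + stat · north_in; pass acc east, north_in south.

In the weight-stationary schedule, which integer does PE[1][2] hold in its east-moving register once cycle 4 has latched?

register = 7

WS 2×3: PE[1][2] cycle-by-cycle (with neighbour feeds):
  c0 r0c2: 0 / 0 / 0
  c0 r1c1: 0 / 0 / 0
  c0 r1c2: 0 / 0 / 0
  c1 r0c2: 0 / 0 / 0
  c1 r1c1: 0 / 0 / 0
  c1 r1c2: 0 / 0 / 0
  c2 r0c2: 9 / 3 / 9
  c2 r1c1: 63 / 9 / 63
  c2 r1c2: 0 / 0 / 0
  c3 r0c2: 9 / 3 / 9
  c3 r1c1: 53 / 7 / 53
  c3 r1c2: 54 / 9 / 54
  c4 r0c2: 0 / 0 / 0
  c4 r1c1: 0 / 0 / 0
  c4 r1c2: 44 / 7 / 44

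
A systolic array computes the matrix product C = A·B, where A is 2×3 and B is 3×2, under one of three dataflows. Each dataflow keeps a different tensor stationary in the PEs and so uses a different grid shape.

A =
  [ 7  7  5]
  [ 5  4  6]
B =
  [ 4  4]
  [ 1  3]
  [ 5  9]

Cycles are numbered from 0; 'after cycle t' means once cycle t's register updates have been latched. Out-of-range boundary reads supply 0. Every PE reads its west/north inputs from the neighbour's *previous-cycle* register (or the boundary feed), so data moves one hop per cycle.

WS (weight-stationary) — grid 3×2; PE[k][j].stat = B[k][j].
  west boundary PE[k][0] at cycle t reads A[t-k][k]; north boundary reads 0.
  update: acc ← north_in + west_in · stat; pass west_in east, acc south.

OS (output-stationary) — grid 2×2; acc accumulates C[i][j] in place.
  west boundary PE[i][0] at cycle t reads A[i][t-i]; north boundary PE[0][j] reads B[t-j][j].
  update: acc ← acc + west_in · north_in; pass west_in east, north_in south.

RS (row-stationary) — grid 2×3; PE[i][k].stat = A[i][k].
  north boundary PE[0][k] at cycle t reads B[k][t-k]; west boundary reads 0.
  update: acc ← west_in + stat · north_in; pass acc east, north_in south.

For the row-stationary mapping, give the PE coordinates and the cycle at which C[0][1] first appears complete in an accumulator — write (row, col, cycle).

(row, col, cycle) = (0, 2, 3)

RS — PE[0][2] is where C[0][1] collects:
  0: (0,2).acc=0  regs=<0,0>
  1: (0,2).acc=0  regs=<0,0>
  2: (0,2).acc=60  regs=<60,5>
  3: (0,2).acc=94  regs=<94,9>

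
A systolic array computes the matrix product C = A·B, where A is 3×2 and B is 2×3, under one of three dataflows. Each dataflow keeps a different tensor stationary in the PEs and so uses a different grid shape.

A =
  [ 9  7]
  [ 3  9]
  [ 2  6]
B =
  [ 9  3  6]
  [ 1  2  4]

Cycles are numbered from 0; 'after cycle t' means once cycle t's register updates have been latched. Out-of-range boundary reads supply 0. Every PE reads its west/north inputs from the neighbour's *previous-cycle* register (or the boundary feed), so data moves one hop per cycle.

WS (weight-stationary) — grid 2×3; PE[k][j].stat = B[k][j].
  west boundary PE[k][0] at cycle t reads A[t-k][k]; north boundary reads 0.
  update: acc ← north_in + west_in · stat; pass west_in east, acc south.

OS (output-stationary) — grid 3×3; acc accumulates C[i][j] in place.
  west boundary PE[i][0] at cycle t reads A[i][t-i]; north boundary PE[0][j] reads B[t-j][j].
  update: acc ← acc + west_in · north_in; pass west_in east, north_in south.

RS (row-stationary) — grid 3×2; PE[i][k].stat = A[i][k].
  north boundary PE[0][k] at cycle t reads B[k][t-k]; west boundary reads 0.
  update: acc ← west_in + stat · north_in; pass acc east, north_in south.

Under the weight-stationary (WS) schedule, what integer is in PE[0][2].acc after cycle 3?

Tracing WS — 2×3 array, target PE[0][2]:
  step 0 · PE0,1: acc=0; fwd→0 fwd↓0
  step 0 · PE0,2: acc=0; fwd→0 fwd↓0
  step 1 · PE0,1: acc=27; fwd→9 fwd↓27
  step 1 · PE0,2: acc=0; fwd→0 fwd↓0
  step 2 · PE0,1: acc=9; fwd→3 fwd↓9
  step 2 · PE0,2: acc=54; fwd→9 fwd↓54
  step 3 · PE0,1: acc=6; fwd→2 fwd↓6
  step 3 · PE0,2: acc=18; fwd→3 fwd↓18

PE[0][2].acc = 18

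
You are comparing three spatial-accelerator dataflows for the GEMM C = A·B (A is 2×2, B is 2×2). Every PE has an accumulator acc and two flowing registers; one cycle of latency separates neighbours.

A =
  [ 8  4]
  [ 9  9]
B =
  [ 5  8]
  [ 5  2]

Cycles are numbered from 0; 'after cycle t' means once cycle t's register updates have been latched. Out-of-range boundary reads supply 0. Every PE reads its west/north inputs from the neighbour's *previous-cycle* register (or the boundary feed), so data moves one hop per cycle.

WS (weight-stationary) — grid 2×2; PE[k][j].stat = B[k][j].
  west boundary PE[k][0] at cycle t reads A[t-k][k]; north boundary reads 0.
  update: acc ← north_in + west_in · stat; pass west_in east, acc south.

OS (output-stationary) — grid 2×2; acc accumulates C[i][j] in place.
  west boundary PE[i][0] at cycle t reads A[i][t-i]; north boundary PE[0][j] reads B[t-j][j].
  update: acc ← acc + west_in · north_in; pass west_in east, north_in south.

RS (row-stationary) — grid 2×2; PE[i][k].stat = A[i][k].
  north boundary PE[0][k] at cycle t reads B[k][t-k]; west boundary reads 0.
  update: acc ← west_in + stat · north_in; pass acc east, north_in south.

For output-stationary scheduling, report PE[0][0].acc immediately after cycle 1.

OS (2×2). Following PE[0][0] plus its west/north inputs:
  c0 r0c0: 40 / 8 / 5
  c1 r0c0: 60 / 4 / 5

PE[0][0].acc = 60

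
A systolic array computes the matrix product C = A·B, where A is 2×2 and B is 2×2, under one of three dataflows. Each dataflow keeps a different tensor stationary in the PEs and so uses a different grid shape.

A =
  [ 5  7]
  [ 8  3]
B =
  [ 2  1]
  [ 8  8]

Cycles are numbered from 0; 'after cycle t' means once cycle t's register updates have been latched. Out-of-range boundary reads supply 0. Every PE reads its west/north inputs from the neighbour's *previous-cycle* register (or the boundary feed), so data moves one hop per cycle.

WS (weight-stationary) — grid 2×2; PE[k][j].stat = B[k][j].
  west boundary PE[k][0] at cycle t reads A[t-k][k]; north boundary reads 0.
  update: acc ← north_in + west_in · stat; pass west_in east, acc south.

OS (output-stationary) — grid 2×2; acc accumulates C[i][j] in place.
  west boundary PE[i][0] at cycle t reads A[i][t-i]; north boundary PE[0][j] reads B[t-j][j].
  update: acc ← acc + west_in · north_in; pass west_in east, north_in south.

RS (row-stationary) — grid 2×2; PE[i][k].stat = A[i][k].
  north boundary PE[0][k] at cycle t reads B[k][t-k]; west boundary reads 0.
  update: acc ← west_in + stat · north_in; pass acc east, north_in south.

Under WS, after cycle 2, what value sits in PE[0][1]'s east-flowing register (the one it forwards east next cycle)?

WS on a 2×2 grid — tracing PE[0][1] and its feeders:
  c0 r0c0: 10 / 5 / 10
  c0 r0c1: 0 / 0 / 0
  c1 r0c0: 16 / 8 / 16
  c1 r0c1: 5 / 5 / 5
  c2 r0c0: 0 / 0 / 0
  c2 r0c1: 8 / 8 / 8

register = 8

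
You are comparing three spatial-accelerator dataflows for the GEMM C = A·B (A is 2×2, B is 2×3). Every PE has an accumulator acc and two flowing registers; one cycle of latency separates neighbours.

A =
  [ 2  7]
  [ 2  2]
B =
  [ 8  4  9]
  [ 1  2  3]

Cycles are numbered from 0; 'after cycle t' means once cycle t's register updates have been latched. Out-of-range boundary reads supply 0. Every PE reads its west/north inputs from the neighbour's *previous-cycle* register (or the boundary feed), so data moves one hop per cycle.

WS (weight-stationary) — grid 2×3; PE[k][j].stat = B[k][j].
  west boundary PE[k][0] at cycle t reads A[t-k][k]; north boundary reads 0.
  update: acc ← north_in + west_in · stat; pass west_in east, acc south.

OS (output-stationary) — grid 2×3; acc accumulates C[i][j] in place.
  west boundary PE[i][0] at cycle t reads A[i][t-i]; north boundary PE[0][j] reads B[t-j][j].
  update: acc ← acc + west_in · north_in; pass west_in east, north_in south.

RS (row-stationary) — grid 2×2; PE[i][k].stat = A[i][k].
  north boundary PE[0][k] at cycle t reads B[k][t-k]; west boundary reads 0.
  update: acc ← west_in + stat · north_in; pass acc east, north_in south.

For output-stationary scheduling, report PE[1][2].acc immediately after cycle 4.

PE[1][2].acc = 24

OS (2×3). Following PE[1][2] plus its west/north inputs:
  after 0 — PE[0][2] acc=0, pass-E 0, pass-S 0
  after 0 — PE[1][1] acc=0, pass-E 0, pass-S 0
  after 0 — PE[1][2] acc=0, pass-E 0, pass-S 0
  after 1 — PE[0][2] acc=0, pass-E 0, pass-S 0
  after 1 — PE[1][1] acc=0, pass-E 0, pass-S 0
  after 1 — PE[1][2] acc=0, pass-E 0, pass-S 0
  after 2 — PE[0][2] acc=18, pass-E 2, pass-S 9
  after 2 — PE[1][1] acc=8, pass-E 2, pass-S 4
  after 2 — PE[1][2] acc=0, pass-E 0, pass-S 0
  after 3 — PE[0][2] acc=39, pass-E 7, pass-S 3
  after 3 — PE[1][1] acc=12, pass-E 2, pass-S 2
  after 3 — PE[1][2] acc=18, pass-E 2, pass-S 9
  after 4 — PE[0][2] acc=39, pass-E 0, pass-S 0
  after 4 — PE[1][1] acc=12, pass-E 0, pass-S 0
  after 4 — PE[1][2] acc=24, pass-E 2, pass-S 3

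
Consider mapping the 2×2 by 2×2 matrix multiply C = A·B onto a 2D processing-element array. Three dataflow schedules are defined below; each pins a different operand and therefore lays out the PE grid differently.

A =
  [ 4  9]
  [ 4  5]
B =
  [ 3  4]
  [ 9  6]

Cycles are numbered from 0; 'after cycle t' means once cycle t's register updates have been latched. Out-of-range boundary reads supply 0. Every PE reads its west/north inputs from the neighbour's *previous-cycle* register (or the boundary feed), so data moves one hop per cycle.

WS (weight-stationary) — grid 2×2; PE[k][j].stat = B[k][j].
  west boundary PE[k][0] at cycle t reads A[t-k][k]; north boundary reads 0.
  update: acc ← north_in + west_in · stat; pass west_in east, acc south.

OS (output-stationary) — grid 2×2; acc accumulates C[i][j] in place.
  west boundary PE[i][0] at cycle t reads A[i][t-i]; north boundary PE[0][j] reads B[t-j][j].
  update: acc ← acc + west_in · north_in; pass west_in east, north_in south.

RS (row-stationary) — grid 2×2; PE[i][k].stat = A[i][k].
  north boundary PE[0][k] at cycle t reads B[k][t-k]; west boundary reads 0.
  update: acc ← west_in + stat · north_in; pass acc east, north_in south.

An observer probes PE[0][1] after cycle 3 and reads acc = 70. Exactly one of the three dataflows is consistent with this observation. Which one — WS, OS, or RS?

— WS: 2×2; PE[0][1] trace:
  t=0 PE[0][1]: acc=0 h=0 v=0
  t=1 PE[0][1]: acc=16 h=4 v=16
  t=2 PE[0][1]: acc=16 h=4 v=16
  t=3 PE[0][1]: acc=0 h=0 v=0
— OS: 2×2; PE[0][1] trace:
  t=0 PE[0][1]: acc=0 h=0 v=0
  t=1 PE[0][1]: acc=16 h=4 v=4
  t=2 PE[0][1]: acc=70 h=9 v=6
  t=3 PE[0][1]: acc=70 h=0 v=0
— RS: 2×2; PE[0][1] trace:
  t=0 PE[0][1]: acc=0 h=0 v=0
  t=1 PE[0][1]: acc=93 h=93 v=9
  t=2 PE[0][1]: acc=70 h=70 v=6
  t=3 PE[0][1]: acc=0 h=0 v=0

dataflow = OS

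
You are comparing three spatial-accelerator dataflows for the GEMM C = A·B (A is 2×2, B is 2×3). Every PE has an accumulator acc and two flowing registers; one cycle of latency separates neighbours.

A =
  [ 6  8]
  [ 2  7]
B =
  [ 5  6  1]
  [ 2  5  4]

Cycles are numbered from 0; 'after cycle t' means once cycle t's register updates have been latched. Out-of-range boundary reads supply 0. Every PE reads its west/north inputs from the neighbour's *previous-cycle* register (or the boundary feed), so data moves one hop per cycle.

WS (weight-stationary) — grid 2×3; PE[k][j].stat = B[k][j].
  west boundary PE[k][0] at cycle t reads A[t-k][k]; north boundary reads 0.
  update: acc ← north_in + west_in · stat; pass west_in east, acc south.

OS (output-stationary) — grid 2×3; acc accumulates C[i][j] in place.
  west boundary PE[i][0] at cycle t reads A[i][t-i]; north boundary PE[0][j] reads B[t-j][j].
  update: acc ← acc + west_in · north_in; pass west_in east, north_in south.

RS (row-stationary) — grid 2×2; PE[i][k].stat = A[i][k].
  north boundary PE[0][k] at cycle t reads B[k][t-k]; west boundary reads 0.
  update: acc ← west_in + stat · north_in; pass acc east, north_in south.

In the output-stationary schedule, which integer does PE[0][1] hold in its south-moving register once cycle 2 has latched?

OS on a 2×3 grid — tracing PE[0][1] and its feeders:
  cycle 0: PE[0][0] → acc 30, east 6, south 5
  cycle 0: PE[0][1] → acc 0, east 0, south 0
  cycle 1: PE[0][0] → acc 46, east 8, south 2
  cycle 1: PE[0][1] → acc 36, east 6, south 6
  cycle 2: PE[0][0] → acc 46, east 0, south 0
  cycle 2: PE[0][1] → acc 76, east 8, south 5

register = 5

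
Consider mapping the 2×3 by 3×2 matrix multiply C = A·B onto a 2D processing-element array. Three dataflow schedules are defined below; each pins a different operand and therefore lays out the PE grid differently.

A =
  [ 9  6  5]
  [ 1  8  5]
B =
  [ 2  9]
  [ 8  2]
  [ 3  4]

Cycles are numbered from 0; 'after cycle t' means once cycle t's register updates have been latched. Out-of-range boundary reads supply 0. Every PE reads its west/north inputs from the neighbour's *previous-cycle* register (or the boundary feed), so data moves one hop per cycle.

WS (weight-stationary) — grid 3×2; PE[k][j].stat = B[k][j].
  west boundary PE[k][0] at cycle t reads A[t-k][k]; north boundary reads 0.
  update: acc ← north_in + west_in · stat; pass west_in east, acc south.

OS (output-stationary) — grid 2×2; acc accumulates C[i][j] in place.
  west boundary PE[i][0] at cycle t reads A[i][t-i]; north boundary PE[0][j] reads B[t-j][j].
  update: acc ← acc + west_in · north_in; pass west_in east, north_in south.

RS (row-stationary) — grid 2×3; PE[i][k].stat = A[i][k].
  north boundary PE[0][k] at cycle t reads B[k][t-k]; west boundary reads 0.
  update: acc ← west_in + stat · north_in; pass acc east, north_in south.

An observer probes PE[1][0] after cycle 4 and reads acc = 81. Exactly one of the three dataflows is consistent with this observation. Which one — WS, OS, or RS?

dataflow = OS

Under WS (3×2), PE[1][0]:
  t=0 PE[1][0]: acc=0 h=0 v=0
  t=1 PE[1][0]: acc=66 h=6 v=66
  t=2 PE[1][0]: acc=66 h=8 v=66
  t=3 PE[1][0]: acc=0 h=0 v=0
  t=4 PE[1][0]: acc=0 h=0 v=0
Under OS (2×2), PE[1][0]:
  t=0 PE[1][0]: acc=0 h=0 v=0
  t=1 PE[1][0]: acc=2 h=1 v=2
  t=2 PE[1][0]: acc=66 h=8 v=8
  t=3 PE[1][0]: acc=81 h=5 v=3
  t=4 PE[1][0]: acc=81 h=0 v=0
Under RS (2×3), PE[1][0]:
  t=0 PE[1][0]: acc=0 h=0 v=0
  t=1 PE[1][0]: acc=2 h=2 v=2
  t=2 PE[1][0]: acc=9 h=9 v=9
  t=3 PE[1][0]: acc=0 h=0 v=0
  t=4 PE[1][0]: acc=0 h=0 v=0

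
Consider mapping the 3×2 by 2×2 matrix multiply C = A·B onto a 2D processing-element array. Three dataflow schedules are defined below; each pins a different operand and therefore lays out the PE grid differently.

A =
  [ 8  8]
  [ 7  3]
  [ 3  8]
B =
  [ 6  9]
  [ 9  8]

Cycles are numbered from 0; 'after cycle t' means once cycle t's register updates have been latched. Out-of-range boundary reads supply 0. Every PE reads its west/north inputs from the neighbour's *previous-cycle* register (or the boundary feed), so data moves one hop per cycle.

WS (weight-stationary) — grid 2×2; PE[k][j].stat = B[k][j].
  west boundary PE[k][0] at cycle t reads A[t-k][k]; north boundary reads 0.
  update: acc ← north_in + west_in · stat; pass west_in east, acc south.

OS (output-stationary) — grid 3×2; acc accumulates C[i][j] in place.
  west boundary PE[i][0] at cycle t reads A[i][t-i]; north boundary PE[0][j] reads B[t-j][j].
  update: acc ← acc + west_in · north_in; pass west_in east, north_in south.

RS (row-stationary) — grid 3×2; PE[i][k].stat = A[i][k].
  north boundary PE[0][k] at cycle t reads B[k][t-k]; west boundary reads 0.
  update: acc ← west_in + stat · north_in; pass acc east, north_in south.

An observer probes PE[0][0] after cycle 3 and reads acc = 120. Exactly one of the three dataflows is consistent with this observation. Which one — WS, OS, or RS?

WS (2×2 grid), PE[0][0]:
  after 0 — PE[0][0] acc=48, pass-E 8, pass-S 48
  after 1 — PE[0][0] acc=42, pass-E 7, pass-S 42
  after 2 — PE[0][0] acc=18, pass-E 3, pass-S 18
  after 3 — PE[0][0] acc=0, pass-E 0, pass-S 0
OS (3×2 grid), PE[0][0]:
  after 0 — PE[0][0] acc=48, pass-E 8, pass-S 6
  after 1 — PE[0][0] acc=120, pass-E 8, pass-S 9
  after 2 — PE[0][0] acc=120, pass-E 0, pass-S 0
  after 3 — PE[0][0] acc=120, pass-E 0, pass-S 0
RS (3×2 grid), PE[0][0]:
  after 0 — PE[0][0] acc=48, pass-E 48, pass-S 6
  after 1 — PE[0][0] acc=72, pass-E 72, pass-S 9
  after 2 — PE[0][0] acc=0, pass-E 0, pass-S 0
  after 3 — PE[0][0] acc=0, pass-E 0, pass-S 0

dataflow = OS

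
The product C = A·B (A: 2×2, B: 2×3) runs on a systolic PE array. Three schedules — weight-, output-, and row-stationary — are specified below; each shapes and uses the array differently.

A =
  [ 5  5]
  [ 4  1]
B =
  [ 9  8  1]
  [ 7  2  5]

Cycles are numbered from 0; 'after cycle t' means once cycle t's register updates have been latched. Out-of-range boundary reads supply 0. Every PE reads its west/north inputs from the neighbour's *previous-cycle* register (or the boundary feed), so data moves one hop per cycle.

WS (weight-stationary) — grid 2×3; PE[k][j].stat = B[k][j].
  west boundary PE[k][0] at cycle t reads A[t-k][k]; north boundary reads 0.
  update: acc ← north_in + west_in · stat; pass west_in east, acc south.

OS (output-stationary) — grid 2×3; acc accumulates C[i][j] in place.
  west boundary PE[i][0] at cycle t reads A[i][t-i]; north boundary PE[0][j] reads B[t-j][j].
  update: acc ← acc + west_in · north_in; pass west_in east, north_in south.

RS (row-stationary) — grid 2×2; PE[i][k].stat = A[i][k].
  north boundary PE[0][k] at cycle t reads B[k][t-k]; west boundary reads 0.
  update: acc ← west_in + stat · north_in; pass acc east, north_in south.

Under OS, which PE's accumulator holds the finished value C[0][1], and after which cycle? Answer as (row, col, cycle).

OS: C[0][1] accumulates in PE[0][1]:
  step 0 · PE0,1: acc=0; fwd→0 fwd↓0
  step 1 · PE0,1: acc=40; fwd→5 fwd↓8
  step 2 · PE0,1: acc=50; fwd→5 fwd↓2

(row, col, cycle) = (0, 1, 2)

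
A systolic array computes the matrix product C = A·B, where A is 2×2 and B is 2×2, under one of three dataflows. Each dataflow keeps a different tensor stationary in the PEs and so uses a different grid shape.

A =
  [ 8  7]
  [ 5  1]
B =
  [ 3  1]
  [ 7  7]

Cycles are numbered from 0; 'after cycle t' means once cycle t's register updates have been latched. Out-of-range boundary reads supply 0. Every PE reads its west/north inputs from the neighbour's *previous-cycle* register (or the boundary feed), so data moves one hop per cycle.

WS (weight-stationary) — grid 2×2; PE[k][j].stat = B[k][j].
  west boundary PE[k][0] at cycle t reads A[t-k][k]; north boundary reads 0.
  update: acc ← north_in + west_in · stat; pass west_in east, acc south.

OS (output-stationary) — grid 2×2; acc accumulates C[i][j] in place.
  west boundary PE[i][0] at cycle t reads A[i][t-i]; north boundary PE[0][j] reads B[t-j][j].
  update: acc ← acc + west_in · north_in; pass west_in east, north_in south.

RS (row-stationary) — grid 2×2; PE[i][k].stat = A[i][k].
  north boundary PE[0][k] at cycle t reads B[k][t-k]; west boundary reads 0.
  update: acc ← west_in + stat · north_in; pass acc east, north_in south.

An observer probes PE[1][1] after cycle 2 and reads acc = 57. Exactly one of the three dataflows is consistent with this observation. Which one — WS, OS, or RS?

dataflow = WS

Under WS (2×2), PE[1][1]:
  [0] (1,1) acc=0 (h:0 v:0)
  [1] (1,1) acc=0 (h:0 v:0)
  [2] (1,1) acc=57 (h:7 v:57)
Under OS (2×2), PE[1][1]:
  [0] (1,1) acc=0 (h:0 v:0)
  [1] (1,1) acc=0 (h:0 v:0)
  [2] (1,1) acc=5 (h:5 v:1)
Under RS (2×2), PE[1][1]:
  [0] (1,1) acc=0 (h:0 v:0)
  [1] (1,1) acc=0 (h:0 v:0)
  [2] (1,1) acc=22 (h:22 v:7)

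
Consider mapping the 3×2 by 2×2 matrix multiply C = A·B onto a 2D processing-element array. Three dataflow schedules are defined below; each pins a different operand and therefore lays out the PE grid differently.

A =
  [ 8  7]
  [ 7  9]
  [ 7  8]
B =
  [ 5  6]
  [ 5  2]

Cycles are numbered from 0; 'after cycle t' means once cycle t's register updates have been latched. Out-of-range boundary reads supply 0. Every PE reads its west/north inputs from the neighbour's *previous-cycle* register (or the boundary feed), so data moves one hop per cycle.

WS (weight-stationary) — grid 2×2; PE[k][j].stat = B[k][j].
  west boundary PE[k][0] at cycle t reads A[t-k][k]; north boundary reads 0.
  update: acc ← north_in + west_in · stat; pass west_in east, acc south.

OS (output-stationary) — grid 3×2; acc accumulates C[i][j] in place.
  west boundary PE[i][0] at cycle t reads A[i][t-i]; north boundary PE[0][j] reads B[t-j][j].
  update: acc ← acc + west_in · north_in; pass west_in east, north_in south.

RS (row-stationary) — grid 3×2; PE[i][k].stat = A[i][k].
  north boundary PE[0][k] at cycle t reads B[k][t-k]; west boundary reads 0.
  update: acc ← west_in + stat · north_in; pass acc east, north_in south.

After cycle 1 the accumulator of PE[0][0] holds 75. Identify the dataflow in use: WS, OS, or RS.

— WS: 2×2; PE[0][0] trace:
  c0 r0c0: 40 / 8 / 40
  c1 r0c0: 35 / 7 / 35
— OS: 3×2; PE[0][0] trace:
  c0 r0c0: 40 / 8 / 5
  c1 r0c0: 75 / 7 / 5
— RS: 3×2; PE[0][0] trace:
  c0 r0c0: 40 / 40 / 5
  c1 r0c0: 48 / 48 / 6

dataflow = OS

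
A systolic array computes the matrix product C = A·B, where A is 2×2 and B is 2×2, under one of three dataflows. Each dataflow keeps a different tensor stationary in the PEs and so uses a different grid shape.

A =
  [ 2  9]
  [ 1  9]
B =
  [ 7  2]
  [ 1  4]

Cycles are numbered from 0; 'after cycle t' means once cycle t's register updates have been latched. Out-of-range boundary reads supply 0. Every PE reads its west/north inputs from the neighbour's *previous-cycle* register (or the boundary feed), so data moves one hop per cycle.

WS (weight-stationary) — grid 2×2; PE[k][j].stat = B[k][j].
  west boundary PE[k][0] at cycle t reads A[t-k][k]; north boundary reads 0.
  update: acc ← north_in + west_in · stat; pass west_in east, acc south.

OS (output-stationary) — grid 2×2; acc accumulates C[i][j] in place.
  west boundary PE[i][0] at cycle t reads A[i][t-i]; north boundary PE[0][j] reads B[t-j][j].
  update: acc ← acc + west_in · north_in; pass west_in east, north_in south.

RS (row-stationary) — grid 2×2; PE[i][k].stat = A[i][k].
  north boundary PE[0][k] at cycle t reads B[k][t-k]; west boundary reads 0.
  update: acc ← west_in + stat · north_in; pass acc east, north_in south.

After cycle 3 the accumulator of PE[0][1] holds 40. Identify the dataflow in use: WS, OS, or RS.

dataflow = OS

— WS: 2×2; PE[0][1] trace:
  cycle 0: PE[0][1] → acc 0, east 0, south 0
  cycle 1: PE[0][1] → acc 4, east 2, south 4
  cycle 2: PE[0][1] → acc 2, east 1, south 2
  cycle 3: PE[0][1] → acc 0, east 0, south 0
— OS: 2×2; PE[0][1] trace:
  cycle 0: PE[0][1] → acc 0, east 0, south 0
  cycle 1: PE[0][1] → acc 4, east 2, south 2
  cycle 2: PE[0][1] → acc 40, east 9, south 4
  cycle 3: PE[0][1] → acc 40, east 0, south 0
— RS: 2×2; PE[0][1] trace:
  cycle 0: PE[0][1] → acc 0, east 0, south 0
  cycle 1: PE[0][1] → acc 23, east 23, south 1
  cycle 2: PE[0][1] → acc 40, east 40, south 4
  cycle 3: PE[0][1] → acc 0, east 0, south 0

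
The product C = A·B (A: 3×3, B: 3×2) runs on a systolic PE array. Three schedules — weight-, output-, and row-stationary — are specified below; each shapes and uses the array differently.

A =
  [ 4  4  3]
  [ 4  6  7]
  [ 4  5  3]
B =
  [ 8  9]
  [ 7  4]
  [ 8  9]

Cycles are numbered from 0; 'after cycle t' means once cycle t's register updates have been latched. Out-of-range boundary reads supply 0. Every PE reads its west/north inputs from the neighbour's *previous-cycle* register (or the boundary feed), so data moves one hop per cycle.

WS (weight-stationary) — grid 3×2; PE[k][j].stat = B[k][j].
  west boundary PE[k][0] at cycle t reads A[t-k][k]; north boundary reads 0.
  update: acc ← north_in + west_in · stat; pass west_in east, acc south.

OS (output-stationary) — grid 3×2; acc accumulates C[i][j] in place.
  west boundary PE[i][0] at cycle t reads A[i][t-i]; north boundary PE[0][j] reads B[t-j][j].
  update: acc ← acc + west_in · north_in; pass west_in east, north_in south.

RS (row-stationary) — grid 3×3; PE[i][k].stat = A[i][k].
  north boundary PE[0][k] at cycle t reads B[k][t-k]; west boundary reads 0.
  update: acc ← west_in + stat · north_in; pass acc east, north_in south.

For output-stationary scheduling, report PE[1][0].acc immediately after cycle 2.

PE[1][0].acc = 74

OS (3×2). Following PE[1][0] plus its west/north inputs:
  0: (0,0).acc=32  regs=<4,8>
  0: (1,0).acc=0  regs=<0,0>
  1: (0,0).acc=60  regs=<4,7>
  1: (1,0).acc=32  regs=<4,8>
  2: (0,0).acc=84  regs=<3,8>
  2: (1,0).acc=74  regs=<6,7>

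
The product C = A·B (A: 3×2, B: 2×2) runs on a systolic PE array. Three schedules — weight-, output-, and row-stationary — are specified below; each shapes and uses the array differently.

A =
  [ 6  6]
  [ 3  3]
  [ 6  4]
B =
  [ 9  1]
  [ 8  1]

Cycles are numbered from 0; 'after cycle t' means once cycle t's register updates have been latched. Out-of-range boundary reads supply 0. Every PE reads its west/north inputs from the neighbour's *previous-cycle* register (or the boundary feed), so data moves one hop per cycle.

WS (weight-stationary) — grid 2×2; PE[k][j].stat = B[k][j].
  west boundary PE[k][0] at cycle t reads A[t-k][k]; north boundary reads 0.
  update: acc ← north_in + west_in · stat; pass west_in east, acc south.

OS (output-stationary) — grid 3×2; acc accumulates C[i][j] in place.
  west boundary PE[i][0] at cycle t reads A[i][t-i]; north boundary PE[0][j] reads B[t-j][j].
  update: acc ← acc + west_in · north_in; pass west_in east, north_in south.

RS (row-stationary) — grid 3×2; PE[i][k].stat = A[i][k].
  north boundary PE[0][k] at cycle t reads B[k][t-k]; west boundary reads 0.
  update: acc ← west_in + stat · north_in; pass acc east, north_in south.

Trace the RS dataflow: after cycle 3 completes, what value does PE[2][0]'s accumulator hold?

RS (3×2). Following PE[2][0] plus its west/north inputs:
  after 0 — PE[1][0] acc=0, pass-E 0, pass-S 0
  after 0 — PE[2][0] acc=0, pass-E 0, pass-S 0
  after 1 — PE[1][0] acc=27, pass-E 27, pass-S 9
  after 1 — PE[2][0] acc=0, pass-E 0, pass-S 0
  after 2 — PE[1][0] acc=3, pass-E 3, pass-S 1
  after 2 — PE[2][0] acc=54, pass-E 54, pass-S 9
  after 3 — PE[1][0] acc=0, pass-E 0, pass-S 0
  after 3 — PE[2][0] acc=6, pass-E 6, pass-S 1

PE[2][0].acc = 6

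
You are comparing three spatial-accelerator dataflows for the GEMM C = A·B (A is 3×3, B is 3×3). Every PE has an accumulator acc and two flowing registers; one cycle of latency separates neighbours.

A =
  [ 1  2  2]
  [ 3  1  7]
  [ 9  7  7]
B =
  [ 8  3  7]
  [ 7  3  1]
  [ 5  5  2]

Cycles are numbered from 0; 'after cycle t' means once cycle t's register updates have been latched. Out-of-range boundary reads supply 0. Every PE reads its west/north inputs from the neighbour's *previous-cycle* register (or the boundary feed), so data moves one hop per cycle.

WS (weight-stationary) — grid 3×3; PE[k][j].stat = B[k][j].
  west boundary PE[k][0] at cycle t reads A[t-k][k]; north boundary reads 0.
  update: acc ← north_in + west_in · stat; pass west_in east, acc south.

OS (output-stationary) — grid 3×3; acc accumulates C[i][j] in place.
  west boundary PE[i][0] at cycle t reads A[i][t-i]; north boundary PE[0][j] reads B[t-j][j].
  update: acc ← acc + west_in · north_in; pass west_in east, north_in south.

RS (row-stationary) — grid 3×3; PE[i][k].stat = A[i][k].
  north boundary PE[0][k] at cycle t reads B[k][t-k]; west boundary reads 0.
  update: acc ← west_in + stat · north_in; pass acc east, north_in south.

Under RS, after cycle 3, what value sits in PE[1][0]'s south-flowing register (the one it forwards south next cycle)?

register = 7

RS 3×3: PE[1][0] cycle-by-cycle (with neighbour feeds):
  after 0 — PE[0][0] acc=8, pass-E 8, pass-S 8
  after 0 — PE[1][0] acc=0, pass-E 0, pass-S 0
  after 1 — PE[0][0] acc=3, pass-E 3, pass-S 3
  after 1 — PE[1][0] acc=24, pass-E 24, pass-S 8
  after 2 — PE[0][0] acc=7, pass-E 7, pass-S 7
  after 2 — PE[1][0] acc=9, pass-E 9, pass-S 3
  after 3 — PE[0][0] acc=0, pass-E 0, pass-S 0
  after 3 — PE[1][0] acc=21, pass-E 21, pass-S 7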